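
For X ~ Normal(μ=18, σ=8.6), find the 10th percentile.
6.9787

We have X ~ Normal(μ=18, σ=8.6).

We want to find x such that P(X ≤ x) = 0.1.

This is the 10th percentile, which means 10% of values fall below this point.

Using the inverse CDF (quantile function):
x = F⁻¹(0.1) = 6.9787

Verification: P(X ≤ 6.9787) = 0.1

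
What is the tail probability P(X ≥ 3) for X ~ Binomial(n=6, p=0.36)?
0.373203

We have X ~ Binomial(n=6, p=0.36).

For discrete distributions, P(X ≥ 3) = 1 - P(X ≤ 2).

P(X ≤ 2) = 0.626797
P(X ≥ 3) = 1 - 0.626797 = 0.373203

So there's approximately a 37.3% chance that X is at least 3.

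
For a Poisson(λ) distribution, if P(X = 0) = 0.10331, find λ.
λ = 2.2700

For a Poisson(λ) distribution, the PMF at 0 is:
P(X = 0) = λ^0 e^(-λ) / 0! = e^(-λ)

Given P(X = 0) = 0.10331:
e^(-λ) = 0.10331
-λ = ln(0.10331)
λ = -ln(0.10331) = 2.2700

Verification: e^(-2.2700) = 0.10331 ✓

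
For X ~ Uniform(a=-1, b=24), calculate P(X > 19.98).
0.160800

We have X ~ Uniform(a=-1, b=24).

P(X > 19.98) = 1 - P(X ≤ 19.98)
                = 1 - F(19.98)
                = 1 - 0.839200
                = 0.160800

So there's approximately a 16.1% chance that X exceeds 19.98.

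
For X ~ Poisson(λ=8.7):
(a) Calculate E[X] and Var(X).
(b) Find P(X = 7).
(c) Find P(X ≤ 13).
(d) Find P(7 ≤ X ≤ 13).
(a) E[X] = 8.7000, Var(X) = 8.7000
(b) P(X = 7) = 0.124693
(c) P(X ≤ 13) = 0.940264
(d) P(7 ≤ X ≤ 13) = 0.704777

We have X ~ Poisson(λ=8.7).

(a) Moments:
E[X] = 8.7000
Var(X) = 8.7000
σ = √Var(X) = 2.9496

(b) Point probability using PMF:
P(X = 7) = 0.124693

(c) Cumulative probability using CDF:
P(X ≤ 13) = F(13) = 0.940264

(d) Range probability:
P(7 ≤ X ≤ 13) = P(X ≤ 13) - P(X ≤ 6)
                   = F(13) - F(6)
                   = 0.940264 - 0.235488
                   = 0.704777

This means approximately 70.5% of outcomes fall in the interval [7, 13].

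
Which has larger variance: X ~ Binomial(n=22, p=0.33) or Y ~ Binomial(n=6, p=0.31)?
X has larger variance (4.8642 > 1.2834)

Compute the variance for each distribution:

X ~ Binomial(n=22, p=0.33):
Var(X) = 4.8642

Y ~ Binomial(n=6, p=0.31):
Var(Y) = 1.2834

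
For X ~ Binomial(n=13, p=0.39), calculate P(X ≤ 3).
0.187721

We have X ~ Binomial(n=13, p=0.39).

The CDF gives us P(X ≤ k).

Using the CDF:
P(X ≤ 3) = 0.187721

This means there's approximately a 18.8% chance that X is at most 3.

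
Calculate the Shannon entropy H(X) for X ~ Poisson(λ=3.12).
1.9529 nats

We have X ~ Poisson(λ=3.12).

The Shannon entropy measures the uncertainty or information content of the distribution.

For a Poisson distribution with λ=3.12:
H(X) = 1.9529 nats

(In bits, this would be 2.8174 bits.)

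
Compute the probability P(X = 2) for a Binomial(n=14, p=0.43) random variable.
0.019791

We have X ~ Binomial(n=14, p=0.43).

For a Binomial distribution, the PMF gives us the probability of each outcome.

Using the PMF formula:
P(X = 2) = 0.019791

Rounded to 4 decimal places: 0.0198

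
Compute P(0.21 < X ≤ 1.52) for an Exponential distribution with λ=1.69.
0.624616

We have X ~ Exponential(λ=1.69).

To find P(0.21 < X ≤ 1.52), we use:
P(0.21 < X ≤ 1.52) = P(X ≤ 1.52) - P(X ≤ 0.21)
                 = F(1.52) - F(0.21)
                 = 0.923373 - 0.298756
                 = 0.624616

So there's approximately a 62.5% chance that X falls in this range.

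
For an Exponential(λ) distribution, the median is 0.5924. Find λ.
λ = 1.1701

For X ~ Exponential(λ), the CDF is F(x) = 1 - e^(-λx).
The median m satisfies F(m) = 0.5:
1 - e^(-λm) = 0.5
e^(-λm) = 0.5
λm = ln(2)
m = ln(2) / λ

Given m = 0.5924:
λ = ln(2) / 0.5924 = 0.693147 / 0.5924 = 1.1701

Verification: ln(2) / 1.1701 = 0.5924 ✓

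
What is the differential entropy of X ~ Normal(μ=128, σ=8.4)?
3.5472 nats

We have X ~ Normal(μ=128, σ=8.4).

The differential entropy measures the uncertainty or information content of the distribution.

For a Normal distribution with μ=128, σ=8.4:
h(X) = 3.5472 nats

(In bits, this would be 5.1175 bits.)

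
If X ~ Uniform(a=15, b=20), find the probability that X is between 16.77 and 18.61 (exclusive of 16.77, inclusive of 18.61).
0.368000

We have X ~ Uniform(a=15, b=20).

To find P(16.77 < X ≤ 18.61), we use:
P(16.77 < X ≤ 18.61) = P(X ≤ 18.61) - P(X ≤ 16.77)
                 = F(18.61) - F(16.77)
                 = 0.722000 - 0.354000
                 = 0.368000

So there's approximately a 36.8% chance that X falls in this range.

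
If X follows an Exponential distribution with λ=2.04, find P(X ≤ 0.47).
0.616647

We have X ~ Exponential(λ=2.04).

The CDF gives us P(X ≤ k).

Using the CDF:
P(X ≤ 0.47) = 0.616647

This means there's approximately a 61.7% chance that X is at most 0.47.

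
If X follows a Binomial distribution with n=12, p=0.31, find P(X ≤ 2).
0.229588

We have X ~ Binomial(n=12, p=0.31).

The CDF gives us P(X ≤ k).

Using the CDF:
P(X ≤ 2) = 0.229588

This means there's approximately a 23.0% chance that X is at most 2.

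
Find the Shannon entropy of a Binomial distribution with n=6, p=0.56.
1.6086 nats

We have X ~ Binomial(n=6, p=0.56).

The Shannon entropy measures the uncertainty or information content of the distribution.

For a Binomial distribution with n=6, p=0.56:
H(X) = 1.6086 nats

(In bits, this would be 2.3207 bits.)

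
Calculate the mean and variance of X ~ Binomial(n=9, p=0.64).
E[X] = 5.7600, Var(X) = 2.0736

We have X ~ Binomial(n=9, p=0.64).

For a Binomial distribution with n=9, p=0.64:

Expected value:
E[X] = 5.7600

Variance:
Var(X) = 2.0736

Standard deviation:
σ = √Var(X) = 1.4400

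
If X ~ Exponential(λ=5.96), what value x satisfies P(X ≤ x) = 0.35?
0.0723

We have X ~ Exponential(λ=5.96).

We want to find x such that P(X ≤ x) = 0.35.

This is the 35th percentile, which means 35% of values fall below this point.

Using the inverse CDF (quantile function):
x = F⁻¹(0.35) = 0.0723

Verification: P(X ≤ 0.0723) = 0.35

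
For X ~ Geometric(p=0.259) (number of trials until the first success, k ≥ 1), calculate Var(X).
11.0463

We have X ~ Geometric(p=0.259) (number of trials until the first success, k ≥ 1).

For a Geometric distribution with p=0.259 (number of trials until the first success, k ≥ 1):
Var(X) = 11.0463

The variance measures the spread of the distribution around the mean.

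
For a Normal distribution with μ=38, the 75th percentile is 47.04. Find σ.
σ = 13.4027

For X ~ Normal(μ, σ), the p-th percentile satisfies x = μ + z_p × σ,
where z_p = Φ⁻¹(p) is the standard normal quantile.

Step 1: z_{0.75} = Φ⁻¹(0.75) = 0.6745

Step 2: Solve for σ:
47.04 = 38 + 0.6745 × σ
σ = (47.04 - 38) / 0.6745
σ = 9.04 / 0.6745
σ = 13.4027

Verification: μ + z × σ = 38 + 0.6745 × 13.4027 = 47.04 ✓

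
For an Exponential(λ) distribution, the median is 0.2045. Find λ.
λ = 3.3895

For X ~ Exponential(λ), the CDF is F(x) = 1 - e^(-λx).
The median m satisfies F(m) = 0.5:
1 - e^(-λm) = 0.5
e^(-λm) = 0.5
λm = ln(2)
m = ln(2) / λ

Given m = 0.2045:
λ = ln(2) / 0.2045 = 0.693147 / 0.2045 = 3.3895

Verification: ln(2) / 3.3895 = 0.2045 ✓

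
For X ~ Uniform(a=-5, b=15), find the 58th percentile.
6.6000

We have X ~ Uniform(a=-5, b=15).

We want to find x such that P(X ≤ x) = 0.58.

This is the 58th percentile, which means 58% of values fall below this point.

Using the inverse CDF (quantile function):
x = F⁻¹(0.58) = 6.6000

Verification: P(X ≤ 6.6000) = 0.58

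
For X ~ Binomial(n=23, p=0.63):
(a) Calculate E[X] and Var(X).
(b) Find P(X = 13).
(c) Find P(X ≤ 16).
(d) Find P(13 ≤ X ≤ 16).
(a) E[X] = 14.4900, Var(X) = 5.3613
(b) P(X = 13) = 0.135486
(c) P(X ≤ 16) = 0.805761
(d) P(13 ≤ X ≤ 16) = 0.611930

We have X ~ Binomial(n=23, p=0.63).

(a) Moments:
E[X] = 14.4900
Var(X) = 5.3613
σ = √Var(X) = 2.3154

(b) Point probability using PMF:
P(X = 13) = 0.135486

(c) Cumulative probability using CDF:
P(X ≤ 16) = F(16) = 0.805761

(d) Range probability:
P(13 ≤ X ≤ 16) = P(X ≤ 16) - P(X ≤ 12)
                   = F(16) - F(12)
                   = 0.805761 - 0.193831
                   = 0.611930

This means approximately 61.2% of outcomes fall in the interval [13, 16].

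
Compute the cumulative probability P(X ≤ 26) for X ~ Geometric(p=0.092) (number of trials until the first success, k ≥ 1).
0.918674

We have X ~ Geometric(p=0.092) (number of trials until the first success, k ≥ 1).

The CDF gives us P(X ≤ k).

Using the CDF:
P(X ≤ 26) = 0.918674

This means there's approximately a 91.9% chance that X is at most 26.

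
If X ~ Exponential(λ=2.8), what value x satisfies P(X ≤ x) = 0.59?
0.3184

We have X ~ Exponential(λ=2.8).

We want to find x such that P(X ≤ x) = 0.59.

This is the 59th percentile, which means 59% of values fall below this point.

Using the inverse CDF (quantile function):
x = F⁻¹(0.59) = 0.3184

Verification: P(X ≤ 0.3184) = 0.59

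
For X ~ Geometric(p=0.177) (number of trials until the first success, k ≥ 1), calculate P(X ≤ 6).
0.689259

We have X ~ Geometric(p=0.177) (number of trials until the first success, k ≥ 1).

The CDF gives us P(X ≤ k).

Using the CDF:
P(X ≤ 6) = 0.689259

This means there's approximately a 68.9% chance that X is at most 6.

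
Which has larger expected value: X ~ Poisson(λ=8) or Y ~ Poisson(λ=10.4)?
Y has larger mean (10.4000 > 8.0000)

Compute the expected value for each distribution:

X ~ Poisson(λ=8):
E[X] = 8.0000

Y ~ Poisson(λ=10.4):
E[Y] = 10.4000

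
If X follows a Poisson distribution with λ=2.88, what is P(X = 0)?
0.056135

We have X ~ Poisson(λ=2.88).

For a Poisson distribution, the PMF gives us the probability of each outcome.

Using the PMF formula:
P(X = 0) = 0.056135

Rounded to 4 decimal places: 0.0561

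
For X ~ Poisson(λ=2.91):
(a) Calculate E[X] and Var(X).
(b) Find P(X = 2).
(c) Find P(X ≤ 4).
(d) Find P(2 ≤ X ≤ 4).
(a) E[X] = 2.9100, Var(X) = 2.9100
(b) P(X = 2) = 0.230653
(c) P(X ≤ 4) = 0.830152
(d) P(2 ≤ X ≤ 4) = 0.617152

We have X ~ Poisson(λ=2.91).

(a) Moments:
E[X] = 2.9100
Var(X) = 2.9100
σ = √Var(X) = 1.7059

(b) Point probability using PMF:
P(X = 2) = 0.230653

(c) Cumulative probability using CDF:
P(X ≤ 4) = F(4) = 0.830152

(d) Range probability:
P(2 ≤ X ≤ 4) = P(X ≤ 4) - P(X ≤ 1)
                   = F(4) - F(1)
                   = 0.830152 - 0.213000
                   = 0.617152

This means approximately 61.7% of outcomes fall in the interval [2, 4].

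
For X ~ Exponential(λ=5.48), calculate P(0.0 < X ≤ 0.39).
0.882015

We have X ~ Exponential(λ=5.48).

To find P(0.0 < X ≤ 0.39), we use:
P(0.0 < X ≤ 0.39) = P(X ≤ 0.39) - P(X ≤ 0.0)
                 = F(0.39) - F(0.0)
                 = 0.882015 - 0.000000
                 = 0.882015

So there's approximately a 88.2% chance that X falls in this range.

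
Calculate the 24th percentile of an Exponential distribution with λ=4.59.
0.0598

We have X ~ Exponential(λ=4.59).

We want to find x such that P(X ≤ x) = 0.24.

This is the 24th percentile, which means 24% of values fall below this point.

Using the inverse CDF (quantile function):
x = F⁻¹(0.24) = 0.0598

Verification: P(X ≤ 0.0598) = 0.24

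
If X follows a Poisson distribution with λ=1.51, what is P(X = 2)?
0.251848

We have X ~ Poisson(λ=1.51).

For a Poisson distribution, the PMF gives us the probability of each outcome.

Using the PMF formula:
P(X = 2) = 0.251848

Rounded to 4 decimal places: 0.2518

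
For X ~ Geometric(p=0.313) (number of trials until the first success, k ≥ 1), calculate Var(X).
7.0124

We have X ~ Geometric(p=0.313) (number of trials until the first success, k ≥ 1).

For a Geometric distribution with p=0.313 (number of trials until the first success, k ≥ 1):
Var(X) = 7.0124

The variance measures the spread of the distribution around the mean.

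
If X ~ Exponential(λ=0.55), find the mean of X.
1.8182

We have X ~ Exponential(λ=0.55).

For an Exponential distribution with λ=0.55:
E[X] = 1.8182

This is the expected (average) value of X.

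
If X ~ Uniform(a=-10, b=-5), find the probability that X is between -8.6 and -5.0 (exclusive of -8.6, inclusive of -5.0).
0.720000

We have X ~ Uniform(a=-10, b=-5).

To find P(-8.6 < X ≤ -5.0), we use:
P(-8.6 < X ≤ -5.0) = P(X ≤ -5.0) - P(X ≤ -8.6)
                 = F(-5.0) - F(-8.6)
                 = 1.000000 - 0.280000
                 = 0.720000

So there's approximately a 72.0% chance that X falls in this range.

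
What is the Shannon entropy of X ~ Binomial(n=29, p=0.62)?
2.3789 nats

We have X ~ Binomial(n=29, p=0.62).

The Shannon entropy measures the uncertainty or information content of the distribution.

For a Binomial distribution with n=29, p=0.62:
H(X) = 2.3789 nats

(In bits, this would be 3.4320 bits.)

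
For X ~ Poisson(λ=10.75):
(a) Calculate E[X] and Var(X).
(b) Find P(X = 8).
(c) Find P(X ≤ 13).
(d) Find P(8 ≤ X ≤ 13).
(a) E[X] = 10.7500, Var(X) = 10.7500
(b) P(X = 8) = 0.094860
(c) P(X ≤ 13) = 0.803896
(d) P(8 ≤ X ≤ 13) = 0.643814

We have X ~ Poisson(λ=10.75).

(a) Moments:
E[X] = 10.7500
Var(X) = 10.7500
σ = √Var(X) = 3.2787

(b) Point probability using PMF:
P(X = 8) = 0.094860

(c) Cumulative probability using CDF:
P(X ≤ 13) = F(13) = 0.803896

(d) Range probability:
P(8 ≤ X ≤ 13) = P(X ≤ 13) - P(X ≤ 7)
                   = F(13) - F(7)
                   = 0.803896 - 0.160082
                   = 0.643814

This means approximately 64.4% of outcomes fall in the interval [8, 13].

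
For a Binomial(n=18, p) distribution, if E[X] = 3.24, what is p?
p = 0.18

For a Binomial(n, p) distribution:
E[X] = n × p

Given n = 18 and E[X] = 3.24:
3.24 = 18 × p
p = 3.24 / 18 = 0.18

Verification: Binomial(18, 0.18) has E[X] = 3.24 ✓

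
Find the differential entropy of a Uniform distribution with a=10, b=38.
3.3322 nats

We have X ~ Uniform(a=10, b=38).

The differential entropy measures the uncertainty or information content of the distribution.

For a Uniform distribution with a=10, b=38:
h(X) = 3.3322 nats

(In bits, this would be 4.8074 bits.)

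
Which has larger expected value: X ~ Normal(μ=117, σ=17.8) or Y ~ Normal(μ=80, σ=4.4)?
X has larger mean (117.0000 > 80.0000)

Compute the expected value for each distribution:

X ~ Normal(μ=117, σ=17.8):
E[X] = 117.0000

Y ~ Normal(μ=80, σ=4.4):
E[Y] = 80.0000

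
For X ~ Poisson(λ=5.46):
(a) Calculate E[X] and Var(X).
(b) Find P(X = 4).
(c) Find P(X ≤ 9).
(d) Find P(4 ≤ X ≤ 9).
(a) E[X] = 5.4600, Var(X) = 5.4600
(b) P(X = 4) = 0.157511
(c) P(X ≤ 9) = 0.948271
(d) P(4 ≤ X ≤ 9) = 0.741997

We have X ~ Poisson(λ=5.46).

(a) Moments:
E[X] = 5.4600
Var(X) = 5.4600
σ = √Var(X) = 2.3367

(b) Point probability using PMF:
P(X = 4) = 0.157511

(c) Cumulative probability using CDF:
P(X ≤ 9) = F(9) = 0.948271

(d) Range probability:
P(4 ≤ X ≤ 9) = P(X ≤ 9) - P(X ≤ 3)
                   = F(9) - F(3)
                   = 0.948271 - 0.206273
                   = 0.741997

This means approximately 74.2% of outcomes fall in the interval [4, 9].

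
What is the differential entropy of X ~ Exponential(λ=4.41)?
-0.4839 nats

We have X ~ Exponential(λ=4.41).

The differential entropy measures the uncertainty or information content of the distribution.

For an Exponential distribution with λ=4.41:
h(X) = -0.4839 nats

(In bits, this would be -0.6981 bits.)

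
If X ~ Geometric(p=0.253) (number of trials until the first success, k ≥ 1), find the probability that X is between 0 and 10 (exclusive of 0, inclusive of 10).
0.945899

We have X ~ Geometric(p=0.253) (number of trials until the first success, k ≥ 1).

To find P(0 < X ≤ 10), we use:
P(0 < X ≤ 10) = P(X ≤ 10) - P(X ≤ 0)
                 = F(10) - F(0)
                 = 0.945899 - 0.000000
                 = 0.945899

So there's approximately a 94.6% chance that X falls in this range.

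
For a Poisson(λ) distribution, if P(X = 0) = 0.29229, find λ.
λ = 1.2300

For a Poisson(λ) distribution, the PMF at 0 is:
P(X = 0) = λ^0 e^(-λ) / 0! = e^(-λ)

Given P(X = 0) = 0.29229:
e^(-λ) = 0.29229
-λ = ln(0.29229)
λ = -ln(0.29229) = 1.2300

Verification: e^(-1.2300) = 0.29229 ✓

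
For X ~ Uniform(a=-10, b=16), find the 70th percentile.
8.2000

We have X ~ Uniform(a=-10, b=16).

We want to find x such that P(X ≤ x) = 0.7.

This is the 70th percentile, which means 70% of values fall below this point.

Using the inverse CDF (quantile function):
x = F⁻¹(0.7) = 8.2000

Verification: P(X ≤ 8.2000) = 0.7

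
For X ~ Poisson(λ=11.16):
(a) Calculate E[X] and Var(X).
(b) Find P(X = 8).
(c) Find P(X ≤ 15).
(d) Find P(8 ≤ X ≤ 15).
(a) E[X] = 11.1600, Var(X) = 11.1600
(b) P(X = 8) = 0.084931
(c) P(X ≤ 15) = 0.898611
(d) P(8 ≤ X ≤ 15) = 0.765455

We have X ~ Poisson(λ=11.16).

(a) Moments:
E[X] = 11.1600
Var(X) = 11.1600
σ = √Var(X) = 3.3407

(b) Point probability using PMF:
P(X = 8) = 0.084931

(c) Cumulative probability using CDF:
P(X ≤ 15) = F(15) = 0.898611

(d) Range probability:
P(8 ≤ X ≤ 15) = P(X ≤ 15) - P(X ≤ 7)
                   = F(15) - F(7)
                   = 0.898611 - 0.133156
                   = 0.765455

This means approximately 76.5% of outcomes fall in the interval [8, 15].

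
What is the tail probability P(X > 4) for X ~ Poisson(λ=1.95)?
0.048255

We have X ~ Poisson(λ=1.95).

P(X > 4) = 1 - P(X ≤ 4)
                = 1 - F(4)
                = 1 - 0.951745
                = 0.048255

So there's approximately a 4.8% chance that X exceeds 4.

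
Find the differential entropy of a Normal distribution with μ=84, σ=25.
4.6378 nats

We have X ~ Normal(μ=84, σ=25).

The differential entropy measures the uncertainty or information content of the distribution.

For a Normal distribution with μ=84, σ=25:
h(X) = 4.6378 nats

(In bits, this would be 6.6910 bits.)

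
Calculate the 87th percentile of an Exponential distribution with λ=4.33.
0.4712

We have X ~ Exponential(λ=4.33).

We want to find x such that P(X ≤ x) = 0.87.

This is the 87th percentile, which means 87% of values fall below this point.

Using the inverse CDF (quantile function):
x = F⁻¹(0.87) = 0.4712

Verification: P(X ≤ 0.4712) = 0.87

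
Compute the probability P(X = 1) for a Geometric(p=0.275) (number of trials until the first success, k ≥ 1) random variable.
0.275000

We have X ~ Geometric(p=0.275) (number of trials until the first success, k ≥ 1).

For a Geometric distribution, the PMF gives us the probability of each outcome.

Using the PMF formula:
P(X = 1) = 0.275000

Rounded to 4 decimal places: 0.2750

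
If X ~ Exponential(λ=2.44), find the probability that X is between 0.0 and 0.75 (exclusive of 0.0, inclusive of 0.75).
0.839586

We have X ~ Exponential(λ=2.44).

To find P(0.0 < X ≤ 0.75), we use:
P(0.0 < X ≤ 0.75) = P(X ≤ 0.75) - P(X ≤ 0.0)
                 = F(0.75) - F(0.0)
                 = 0.839586 - 0.000000
                 = 0.839586

So there's approximately a 84.0% chance that X falls in this range.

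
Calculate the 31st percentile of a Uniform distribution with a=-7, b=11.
-1.4200

We have X ~ Uniform(a=-7, b=11).

We want to find x such that P(X ≤ x) = 0.31.

This is the 31st percentile, which means 31% of values fall below this point.

Using the inverse CDF (quantile function):
x = F⁻¹(0.31) = -1.4200

Verification: P(X ≤ -1.4200) = 0.31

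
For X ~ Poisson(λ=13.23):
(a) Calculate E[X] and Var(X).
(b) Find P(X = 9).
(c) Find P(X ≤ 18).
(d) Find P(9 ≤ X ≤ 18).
(a) E[X] = 13.2300, Var(X) = 13.2300
(b) P(X = 9) = 0.061455
(c) P(X ≤ 18) = 0.920628
(d) P(9 ≤ X ≤ 18) = 0.830932

We have X ~ Poisson(λ=13.23).

(a) Moments:
E[X] = 13.2300
Var(X) = 13.2300
σ = √Var(X) = 3.6373

(b) Point probability using PMF:
P(X = 9) = 0.061455

(c) Cumulative probability using CDF:
P(X ≤ 18) = F(18) = 0.920628

(d) Range probability:
P(9 ≤ X ≤ 18) = P(X ≤ 18) - P(X ≤ 8)
                   = F(18) - F(8)
                   = 0.920628 - 0.089696
                   = 0.830932

This means approximately 83.1% of outcomes fall in the interval [9, 18].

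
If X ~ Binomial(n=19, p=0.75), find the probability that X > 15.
0.263093

We have X ~ Binomial(n=19, p=0.75).

P(X > 15) = 1 - P(X ≤ 15)
                = 1 - F(15)
                = 1 - 0.736907
                = 0.263093

So there's approximately a 26.3% chance that X exceeds 15.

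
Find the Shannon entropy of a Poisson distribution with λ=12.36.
2.6691 nats

We have X ~ Poisson(λ=12.36).

The Shannon entropy measures the uncertainty or information content of the distribution.

For a Poisson distribution with λ=12.36:
H(X) = 2.6691 nats

(In bits, this would be 3.8507 bits.)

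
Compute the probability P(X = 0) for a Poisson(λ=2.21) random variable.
0.109701

We have X ~ Poisson(λ=2.21).

For a Poisson distribution, the PMF gives us the probability of each outcome.

Using the PMF formula:
P(X = 0) = 0.109701

Rounded to 4 decimal places: 0.1097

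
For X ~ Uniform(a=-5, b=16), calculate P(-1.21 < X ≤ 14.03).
0.725714

We have X ~ Uniform(a=-5, b=16).

To find P(-1.21 < X ≤ 14.03), we use:
P(-1.21 < X ≤ 14.03) = P(X ≤ 14.03) - P(X ≤ -1.21)
                 = F(14.03) - F(-1.21)
                 = 0.906190 - 0.180476
                 = 0.725714

So there's approximately a 72.6% chance that X falls in this range.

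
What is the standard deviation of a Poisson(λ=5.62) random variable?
2.3707

We have X ~ Poisson(λ=5.62).

For a Poisson distribution with λ=5.62:
σ = √Var(X) = 2.3707

The standard deviation is the square root of the variance.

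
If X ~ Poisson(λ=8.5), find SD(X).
2.9155

We have X ~ Poisson(λ=8.5).

For a Poisson distribution with λ=8.5:
σ = √Var(X) = 2.9155

The standard deviation is the square root of the variance.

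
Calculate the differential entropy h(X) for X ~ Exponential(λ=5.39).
-0.6845 nats

We have X ~ Exponential(λ=5.39).

The differential entropy measures the uncertainty or information content of the distribution.

For an Exponential distribution with λ=5.39:
h(X) = -0.6845 nats

(In bits, this would be -0.9876 bits.)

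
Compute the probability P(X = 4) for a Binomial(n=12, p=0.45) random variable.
0.169964

We have X ~ Binomial(n=12, p=0.45).

For a Binomial distribution, the PMF gives us the probability of each outcome.

Using the PMF formula:
P(X = 4) = 0.169964

Rounded to 4 decimal places: 0.1700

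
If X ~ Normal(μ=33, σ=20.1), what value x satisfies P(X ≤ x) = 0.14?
11.2856

We have X ~ Normal(μ=33, σ=20.1).

We want to find x such that P(X ≤ x) = 0.14.

This is the 14th percentile, which means 14% of values fall below this point.

Using the inverse CDF (quantile function):
x = F⁻¹(0.14) = 11.2856

Verification: P(X ≤ 11.2856) = 0.14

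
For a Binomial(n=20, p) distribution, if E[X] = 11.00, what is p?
p = 0.55

For a Binomial(n, p) distribution:
E[X] = n × p

Given n = 20 and E[X] = 11.00:
11.00 = 20 × p
p = 11.00 / 20 = 0.55

Verification: Binomial(20, 0.55) has E[X] = 11.00 ✓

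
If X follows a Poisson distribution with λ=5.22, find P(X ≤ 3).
0.235491

We have X ~ Poisson(λ=5.22).

The CDF gives us P(X ≤ k).

Using the CDF:
P(X ≤ 3) = 0.235491

This means there's approximately a 23.5% chance that X is at most 3.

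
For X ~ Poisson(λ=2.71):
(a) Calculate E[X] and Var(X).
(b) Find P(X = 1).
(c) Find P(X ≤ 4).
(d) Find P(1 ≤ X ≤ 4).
(a) E[X] = 2.7100, Var(X) = 2.7100
(b) P(X = 1) = 0.180315
(c) P(X ≤ 4) = 0.861416
(d) P(1 ≤ X ≤ 4) = 0.794879

We have X ~ Poisson(λ=2.71).

(a) Moments:
E[X] = 2.7100
Var(X) = 2.7100
σ = √Var(X) = 1.6462

(b) Point probability using PMF:
P(X = 1) = 0.180315

(c) Cumulative probability using CDF:
P(X ≤ 4) = F(4) = 0.861416

(d) Range probability:
P(1 ≤ X ≤ 4) = P(X ≤ 4) - P(X ≤ 0)
                   = F(4) - F(0)
                   = 0.861416 - 0.066537
                   = 0.794879

This means approximately 79.5% of outcomes fall in the interval [1, 4].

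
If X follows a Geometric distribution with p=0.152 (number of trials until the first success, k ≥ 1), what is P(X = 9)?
0.040645

We have X ~ Geometric(p=0.152) (number of trials until the first success, k ≥ 1).

For a Geometric distribution, the PMF gives us the probability of each outcome.

Using the PMF formula:
P(X = 9) = 0.040645

Rounded to 4 decimal places: 0.0406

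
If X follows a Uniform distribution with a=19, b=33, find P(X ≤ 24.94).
0.424286

We have X ~ Uniform(a=19, b=33).

The CDF gives us P(X ≤ k).

Using the CDF:
P(X ≤ 24.94) = 0.424286

This means there's approximately a 42.4% chance that X is at most 24.94.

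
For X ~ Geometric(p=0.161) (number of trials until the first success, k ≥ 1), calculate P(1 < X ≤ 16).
0.778717

We have X ~ Geometric(p=0.161) (number of trials until the first success, k ≥ 1).

To find P(1 < X ≤ 16), we use:
P(1 < X ≤ 16) = P(X ≤ 16) - P(X ≤ 1)
                 = F(16) - F(1)
                 = 0.939717 - 0.161000
                 = 0.778717

So there's approximately a 77.9% chance that X falls in this range.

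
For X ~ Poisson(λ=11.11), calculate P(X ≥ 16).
0.098590

We have X ~ Poisson(λ=11.11).

For discrete distributions, P(X ≥ 16) = 1 - P(X ≤ 15).

P(X ≤ 15) = 0.901410
P(X ≥ 16) = 1 - 0.901410 = 0.098590

So there's approximately a 9.9% chance that X is at least 16.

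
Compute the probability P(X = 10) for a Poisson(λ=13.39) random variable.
0.078134

We have X ~ Poisson(λ=13.39).

For a Poisson distribution, the PMF gives us the probability of each outcome.

Using the PMF formula:
P(X = 10) = 0.078134

Rounded to 4 decimal places: 0.0781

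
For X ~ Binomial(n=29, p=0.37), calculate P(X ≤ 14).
0.924658

We have X ~ Binomial(n=29, p=0.37).

The CDF gives us P(X ≤ k).

Using the CDF:
P(X ≤ 14) = 0.924658

This means there's approximately a 92.5% chance that X is at most 14.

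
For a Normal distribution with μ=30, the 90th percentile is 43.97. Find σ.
σ = 10.9008

For X ~ Normal(μ, σ), the p-th percentile satisfies x = μ + z_p × σ,
where z_p = Φ⁻¹(p) is the standard normal quantile.

Step 1: z_{0.9} = Φ⁻¹(0.9) = 1.2816

Step 2: Solve for σ:
43.97 = 30 + 1.2816 × σ
σ = (43.97 - 30) / 1.2816
σ = 13.97 / 1.2816
σ = 10.9008

Verification: μ + z × σ = 30 + 1.2816 × 10.9008 = 43.97 ✓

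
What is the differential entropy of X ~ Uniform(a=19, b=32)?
2.5649 nats

We have X ~ Uniform(a=19, b=32).

The differential entropy measures the uncertainty or information content of the distribution.

For a Uniform distribution with a=19, b=32:
h(X) = 2.5649 nats

(In bits, this would be 3.7004 bits.)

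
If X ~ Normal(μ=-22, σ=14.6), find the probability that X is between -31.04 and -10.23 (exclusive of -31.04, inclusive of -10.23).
0.522026

We have X ~ Normal(μ=-22, σ=14.6).

To find P(-31.04 < X ≤ -10.23), we use:
P(-31.04 < X ≤ -10.23) = P(X ≤ -10.23) - P(X ≤ -31.04)
                 = F(-10.23) - F(-31.04)
                 = 0.789926 - 0.267900
                 = 0.522026

So there's approximately a 52.2% chance that X falls in this range.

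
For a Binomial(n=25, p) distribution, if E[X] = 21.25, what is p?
p = 0.85

For a Binomial(n, p) distribution:
E[X] = n × p

Given n = 25 and E[X] = 21.25:
21.25 = 25 × p
p = 21.25 / 25 = 0.85

Verification: Binomial(25, 0.85) has E[X] = 21.25 ✓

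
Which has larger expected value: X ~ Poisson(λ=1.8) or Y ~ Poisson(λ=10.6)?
Y has larger mean (10.6000 > 1.8000)

Compute the expected value for each distribution:

X ~ Poisson(λ=1.8):
E[X] = 1.8000

Y ~ Poisson(λ=10.6):
E[Y] = 10.6000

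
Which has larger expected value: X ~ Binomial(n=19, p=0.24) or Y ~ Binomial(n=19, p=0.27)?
Y has larger mean (5.1300 > 4.5600)

Compute the expected value for each distribution:

X ~ Binomial(n=19, p=0.24):
E[X] = 4.5600

Y ~ Binomial(n=19, p=0.27):
E[Y] = 5.1300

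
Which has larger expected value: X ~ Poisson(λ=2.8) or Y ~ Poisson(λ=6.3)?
Y has larger mean (6.3000 > 2.8000)

Compute the expected value for each distribution:

X ~ Poisson(λ=2.8):
E[X] = 2.8000

Y ~ Poisson(λ=6.3):
E[Y] = 6.3000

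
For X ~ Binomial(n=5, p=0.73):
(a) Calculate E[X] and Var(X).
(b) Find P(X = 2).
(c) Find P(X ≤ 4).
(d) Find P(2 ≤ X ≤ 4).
(a) E[X] = 3.6500, Var(X) = 0.9855
(b) P(X = 2) = 0.104891
(c) P(X ≤ 4) = 0.792693
(d) P(2 ≤ X ≤ 4) = 0.771860

We have X ~ Binomial(n=5, p=0.73).

(a) Moments:
E[X] = 3.6500
Var(X) = 0.9855
σ = √Var(X) = 0.9927

(b) Point probability using PMF:
P(X = 2) = 0.104891

(c) Cumulative probability using CDF:
P(X ≤ 4) = F(4) = 0.792693

(d) Range probability:
P(2 ≤ X ≤ 4) = P(X ≤ 4) - P(X ≤ 1)
                   = F(4) - F(1)
                   = 0.792693 - 0.020832
                   = 0.771860

This means approximately 77.2% of outcomes fall in the interval [2, 4].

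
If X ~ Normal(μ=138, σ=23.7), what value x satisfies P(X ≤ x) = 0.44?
134.4220

We have X ~ Normal(μ=138, σ=23.7).

We want to find x such that P(X ≤ x) = 0.44.

This is the 44th percentile, which means 44% of values fall below this point.

Using the inverse CDF (quantile function):
x = F⁻¹(0.44) = 134.4220

Verification: P(X ≤ 134.4220) = 0.44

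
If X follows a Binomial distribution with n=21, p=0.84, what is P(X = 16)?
0.131103

We have X ~ Binomial(n=21, p=0.84).

For a Binomial distribution, the PMF gives us the probability of each outcome.

Using the PMF formula:
P(X = 16) = 0.131103

Rounded to 4 decimal places: 0.1311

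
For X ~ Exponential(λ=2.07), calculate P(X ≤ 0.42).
0.580797

We have X ~ Exponential(λ=2.07).

The CDF gives us P(X ≤ k).

Using the CDF:
P(X ≤ 0.42) = 0.580797

This means there's approximately a 58.1% chance that X is at most 0.42.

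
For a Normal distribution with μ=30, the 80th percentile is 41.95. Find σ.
σ = 14.1988

For X ~ Normal(μ, σ), the p-th percentile satisfies x = μ + z_p × σ,
where z_p = Φ⁻¹(p) is the standard normal quantile.

Step 1: z_{0.8} = Φ⁻¹(0.8) = 0.8416

Step 2: Solve for σ:
41.95 = 30 + 0.8416 × σ
σ = (41.95 - 30) / 0.8416
σ = 11.95 / 0.8416
σ = 14.1988

Verification: μ + z × σ = 30 + 0.8416 × 14.1988 = 41.95 ✓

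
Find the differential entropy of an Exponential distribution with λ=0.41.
1.8916 nats

We have X ~ Exponential(λ=0.41).

The differential entropy measures the uncertainty or information content of the distribution.

For an Exponential distribution with λ=0.41:
h(X) = 1.8916 nats

(In bits, this would be 2.7290 bits.)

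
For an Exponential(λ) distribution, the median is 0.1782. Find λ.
λ = 3.8897

For X ~ Exponential(λ), the CDF is F(x) = 1 - e^(-λx).
The median m satisfies F(m) = 0.5:
1 - e^(-λm) = 0.5
e^(-λm) = 0.5
λm = ln(2)
m = ln(2) / λ

Given m = 0.1782:
λ = ln(2) / 0.1782 = 0.693147 / 0.1782 = 3.8897

Verification: ln(2) / 3.8897 = 0.1782 ✓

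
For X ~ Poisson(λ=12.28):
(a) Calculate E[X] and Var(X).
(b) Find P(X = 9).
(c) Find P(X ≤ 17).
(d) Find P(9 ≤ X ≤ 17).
(a) E[X] = 12.2800, Var(X) = 12.2800
(b) P(X = 9) = 0.081262
(c) P(X ≤ 17) = 0.925670
(d) P(9 ≤ X ≤ 17) = 0.788146

We have X ~ Poisson(λ=12.28).

(a) Moments:
E[X] = 12.2800
Var(X) = 12.2800
σ = √Var(X) = 3.5043

(b) Point probability using PMF:
P(X = 9) = 0.081262

(c) Cumulative probability using CDF:
P(X ≤ 17) = F(17) = 0.925670

(d) Range probability:
P(9 ≤ X ≤ 17) = P(X ≤ 17) - P(X ≤ 8)
                   = F(17) - F(8)
                   = 0.925670 - 0.137524
                   = 0.788146

This means approximately 78.8% of outcomes fall in the interval [9, 17].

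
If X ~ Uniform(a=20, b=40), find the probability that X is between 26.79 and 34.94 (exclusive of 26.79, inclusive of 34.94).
0.407500

We have X ~ Uniform(a=20, b=40).

To find P(26.79 < X ≤ 34.94), we use:
P(26.79 < X ≤ 34.94) = P(X ≤ 34.94) - P(X ≤ 26.79)
                 = F(34.94) - F(26.79)
                 = 0.747000 - 0.339500
                 = 0.407500

So there's approximately a 40.7% chance that X falls in this range.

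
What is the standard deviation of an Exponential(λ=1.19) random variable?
0.8403

We have X ~ Exponential(λ=1.19).

For an Exponential distribution with λ=1.19:
σ = √Var(X) = 0.8403

The standard deviation is the square root of the variance.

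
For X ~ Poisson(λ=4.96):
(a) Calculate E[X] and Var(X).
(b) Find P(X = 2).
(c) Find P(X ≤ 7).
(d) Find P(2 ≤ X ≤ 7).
(a) E[X] = 4.9600, Var(X) = 4.9600
(b) P(X = 2) = 0.086265
(c) P(X ≤ 7) = 0.870773
(d) P(2 ≤ X ≤ 7) = 0.828976

We have X ~ Poisson(λ=4.96).

(a) Moments:
E[X] = 4.9600
Var(X) = 4.9600
σ = √Var(X) = 2.2271

(b) Point probability using PMF:
P(X = 2) = 0.086265

(c) Cumulative probability using CDF:
P(X ≤ 7) = F(7) = 0.870773

(d) Range probability:
P(2 ≤ X ≤ 7) = P(X ≤ 7) - P(X ≤ 1)
                   = F(7) - F(1)
                   = 0.870773 - 0.041797
                   = 0.828976

This means approximately 82.9% of outcomes fall in the interval [2, 7].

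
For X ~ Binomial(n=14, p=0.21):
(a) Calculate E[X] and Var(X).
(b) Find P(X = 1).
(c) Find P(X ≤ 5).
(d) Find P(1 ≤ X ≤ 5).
(a) E[X] = 2.9400, Var(X) = 2.3226
(b) P(X = 1) = 0.137246
(c) P(X ≤ 5) = 0.945733
(d) P(1 ≤ X ≤ 5) = 0.908854

We have X ~ Binomial(n=14, p=0.21).

(a) Moments:
E[X] = 2.9400
Var(X) = 2.3226
σ = √Var(X) = 1.5240

(b) Point probability using PMF:
P(X = 1) = 0.137246

(c) Cumulative probability using CDF:
P(X ≤ 5) = F(5) = 0.945733

(d) Range probability:
P(1 ≤ X ≤ 5) = P(X ≤ 5) - P(X ≤ 0)
                   = F(5) - F(0)
                   = 0.945733 - 0.036879
                   = 0.908854

This means approximately 90.9% of outcomes fall in the interval [1, 5].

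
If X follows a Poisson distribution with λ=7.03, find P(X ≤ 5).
0.296893

We have X ~ Poisson(λ=7.03).

The CDF gives us P(X ≤ k).

Using the CDF:
P(X ≤ 5) = 0.296893

This means there's approximately a 29.7% chance that X is at most 5.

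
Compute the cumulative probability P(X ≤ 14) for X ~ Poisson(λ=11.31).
0.830554

We have X ~ Poisson(λ=11.31).

The CDF gives us P(X ≤ k).

Using the CDF:
P(X ≤ 14) = 0.830554

This means there's approximately a 83.1% chance that X is at most 14.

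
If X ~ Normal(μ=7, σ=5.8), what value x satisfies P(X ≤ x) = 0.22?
2.5213

We have X ~ Normal(μ=7, σ=5.8).

We want to find x such that P(X ≤ x) = 0.22.

This is the 22nd percentile, which means 22% of values fall below this point.

Using the inverse CDF (quantile function):
x = F⁻¹(0.22) = 2.5213

Verification: P(X ≤ 2.5213) = 0.22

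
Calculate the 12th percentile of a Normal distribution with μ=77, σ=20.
53.5003

We have X ~ Normal(μ=77, σ=20).

We want to find x such that P(X ≤ x) = 0.12.

This is the 12th percentile, which means 12% of values fall below this point.

Using the inverse CDF (quantile function):
x = F⁻¹(0.12) = 53.5003

Verification: P(X ≤ 53.5003) = 0.12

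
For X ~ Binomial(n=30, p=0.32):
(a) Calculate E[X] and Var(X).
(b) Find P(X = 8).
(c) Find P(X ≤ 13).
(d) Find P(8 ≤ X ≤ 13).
(a) E[X] = 9.6000, Var(X) = 6.5280
(b) P(X = 8) = 0.132975
(c) P(X ≤ 13) = 0.933621
(d) P(8 ≤ X ≤ 13) = 0.725606

We have X ~ Binomial(n=30, p=0.32).

(a) Moments:
E[X] = 9.6000
Var(X) = 6.5280
σ = √Var(X) = 2.5550

(b) Point probability using PMF:
P(X = 8) = 0.132975

(c) Cumulative probability using CDF:
P(X ≤ 13) = F(13) = 0.933621

(d) Range probability:
P(8 ≤ X ≤ 13) = P(X ≤ 13) - P(X ≤ 7)
                   = F(13) - F(7)
                   = 0.933621 - 0.208015
                   = 0.725606

This means approximately 72.6% of outcomes fall in the interval [8, 13].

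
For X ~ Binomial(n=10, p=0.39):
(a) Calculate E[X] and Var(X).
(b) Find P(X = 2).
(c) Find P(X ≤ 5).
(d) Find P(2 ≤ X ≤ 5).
(a) E[X] = 3.9000, Var(X) = 2.3790
(b) P(X = 2) = 0.131214
(c) P(X ≤ 5) = 0.849993
(d) P(2 ≤ X ≤ 5) = 0.797253

We have X ~ Binomial(n=10, p=0.39).

(a) Moments:
E[X] = 3.9000
Var(X) = 2.3790
σ = √Var(X) = 1.5424

(b) Point probability using PMF:
P(X = 2) = 0.131214

(c) Cumulative probability using CDF:
P(X ≤ 5) = F(5) = 0.849993

(d) Range probability:
P(2 ≤ X ≤ 5) = P(X ≤ 5) - P(X ≤ 1)
                   = F(5) - F(1)
                   = 0.849993 - 0.052741
                   = 0.797253

This means approximately 79.7% of outcomes fall in the interval [2, 5].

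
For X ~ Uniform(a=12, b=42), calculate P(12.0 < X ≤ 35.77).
0.792333

We have X ~ Uniform(a=12, b=42).

To find P(12.0 < X ≤ 35.77), we use:
P(12.0 < X ≤ 35.77) = P(X ≤ 35.77) - P(X ≤ 12.0)
                 = F(35.77) - F(12.0)
                 = 0.792333 - 0.000000
                 = 0.792333

So there's approximately a 79.2% chance that X falls in this range.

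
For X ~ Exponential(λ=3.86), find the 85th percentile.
0.4915

We have X ~ Exponential(λ=3.86).

We want to find x such that P(X ≤ x) = 0.85.

This is the 85th percentile, which means 85% of values fall below this point.

Using the inverse CDF (quantile function):
x = F⁻¹(0.85) = 0.4915

Verification: P(X ≤ 0.4915) = 0.85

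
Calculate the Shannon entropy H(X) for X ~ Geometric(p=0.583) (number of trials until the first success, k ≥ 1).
1.1652 nats

We have X ~ Geometric(p=0.583) (number of trials until the first success, k ≥ 1).

The Shannon entropy measures the uncertainty or information content of the distribution.

For a Geometric distribution with p=0.583 (number of trials until the first success, k ≥ 1):
H(X) = 1.1652 nats

(In bits, this would be 1.6810 bits.)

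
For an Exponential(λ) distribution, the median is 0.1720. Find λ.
λ = 4.0299

For X ~ Exponential(λ), the CDF is F(x) = 1 - e^(-λx).
The median m satisfies F(m) = 0.5:
1 - e^(-λm) = 0.5
e^(-λm) = 0.5
λm = ln(2)
m = ln(2) / λ

Given m = 0.1720:
λ = ln(2) / 0.1720 = 0.693147 / 0.1720 = 4.0299

Verification: ln(2) / 4.0299 = 0.1720 ✓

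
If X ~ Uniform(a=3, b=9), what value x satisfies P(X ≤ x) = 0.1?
3.6000

We have X ~ Uniform(a=3, b=9).

We want to find x such that P(X ≤ x) = 0.1.

This is the 10th percentile, which means 10% of values fall below this point.

Using the inverse CDF (quantile function):
x = F⁻¹(0.1) = 3.6000

Verification: P(X ≤ 3.6000) = 0.1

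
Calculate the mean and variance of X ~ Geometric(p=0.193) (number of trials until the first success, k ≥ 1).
E[X] = 5.1813, Var(X) = 21.6650

We have X ~ Geometric(p=0.193) (number of trials until the first success, k ≥ 1).

For a Geometric distribution with p=0.193 (number of trials until the first success, k ≥ 1):

Expected value:
E[X] = 5.1813

Variance:
Var(X) = 21.6650

Standard deviation:
σ = √Var(X) = 4.6546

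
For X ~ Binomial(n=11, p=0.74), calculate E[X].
8.1400

We have X ~ Binomial(n=11, p=0.74).

For a Binomial distribution with n=11, p=0.74:
E[X] = 8.1400

This is the expected (average) value of X.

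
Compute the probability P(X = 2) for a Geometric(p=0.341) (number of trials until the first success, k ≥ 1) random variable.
0.224719

We have X ~ Geometric(p=0.341) (number of trials until the first success, k ≥ 1).

For a Geometric distribution, the PMF gives us the probability of each outcome.

Using the PMF formula:
P(X = 2) = 0.224719

Rounded to 4 decimal places: 0.2247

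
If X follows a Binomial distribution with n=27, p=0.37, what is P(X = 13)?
0.075803

We have X ~ Binomial(n=27, p=0.37).

For a Binomial distribution, the PMF gives us the probability of each outcome.

Using the PMF formula:
P(X = 13) = 0.075803

Rounded to 4 decimal places: 0.0758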